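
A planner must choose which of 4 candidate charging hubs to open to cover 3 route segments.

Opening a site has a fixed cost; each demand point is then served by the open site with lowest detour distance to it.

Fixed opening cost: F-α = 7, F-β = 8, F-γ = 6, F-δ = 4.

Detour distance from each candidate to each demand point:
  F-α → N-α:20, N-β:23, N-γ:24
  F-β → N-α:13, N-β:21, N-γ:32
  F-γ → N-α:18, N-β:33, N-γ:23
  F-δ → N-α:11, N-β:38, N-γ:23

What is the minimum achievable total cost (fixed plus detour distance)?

Open {F-β, F-δ}: assign each demand point to its cheapest open site.
  N-α→F-δ 11, N-β→F-β 21, N-γ→F-δ 23
  detour distance 55, fixed 12 → total 67.
Compare {F-α, F-δ}: detour distance 57 + fixed 11 = 68.
Compare {F-β, F-γ}: detour distance 57 + fixed 14 = 71.
Compare {F-α, F-β}: detour distance 58 + fixed 15 = 73.
All other subsets cost ≥ 68. Minimum total cost: 67.

67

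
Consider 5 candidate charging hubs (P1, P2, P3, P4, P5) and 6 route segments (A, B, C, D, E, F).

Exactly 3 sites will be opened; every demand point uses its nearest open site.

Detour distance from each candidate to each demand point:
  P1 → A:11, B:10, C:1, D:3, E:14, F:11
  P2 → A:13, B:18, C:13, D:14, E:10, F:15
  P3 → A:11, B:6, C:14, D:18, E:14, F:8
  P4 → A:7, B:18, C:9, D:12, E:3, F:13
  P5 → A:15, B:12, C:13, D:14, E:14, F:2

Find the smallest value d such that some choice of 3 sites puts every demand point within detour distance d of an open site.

8

Open {P1, P3, P4}.
  Farthest demand point is F at detour distance 8 (to P3); all others are ≤ 8.
With {P1, P4, P5} the worst case is 10.
With {P1, P2, P3} the worst case is 11.
No size-3 selection achieves below 8.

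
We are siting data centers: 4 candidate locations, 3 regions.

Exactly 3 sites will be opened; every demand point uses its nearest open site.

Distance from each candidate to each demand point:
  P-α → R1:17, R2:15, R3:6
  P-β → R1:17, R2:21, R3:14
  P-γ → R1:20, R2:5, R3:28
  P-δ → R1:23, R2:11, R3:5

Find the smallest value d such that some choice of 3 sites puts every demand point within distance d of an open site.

Open {P-α, P-β, P-γ}.
  Farthest demand point is R1 at distance 17 (to P-α); all others are ≤ 17.
With {P-α, P-β, P-δ} the worst case is 17.
With {P-α, P-γ, P-δ} the worst case is 17.
No size-3 selection achieves below 17.

17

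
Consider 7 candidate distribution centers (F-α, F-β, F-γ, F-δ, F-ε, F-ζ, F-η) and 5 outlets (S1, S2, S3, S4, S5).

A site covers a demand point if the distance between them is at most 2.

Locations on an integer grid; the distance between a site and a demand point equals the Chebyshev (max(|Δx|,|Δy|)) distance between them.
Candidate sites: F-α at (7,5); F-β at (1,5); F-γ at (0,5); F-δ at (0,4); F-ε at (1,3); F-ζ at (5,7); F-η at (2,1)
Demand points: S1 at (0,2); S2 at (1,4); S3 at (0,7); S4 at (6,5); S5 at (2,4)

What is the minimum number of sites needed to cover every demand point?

Coverage sets (demand points within 2 of each site):
  F-α: {S4}
  F-β: {S2, S3, S5}
  F-γ: {S2, S3, S5}
  F-δ: {S1, S2, S5}
  F-ε: {S1, S2, S5}
  F-ζ: {S4}
  F-η: {S1}
No 2 sites suffice: every size-2 union leaves at least one demand point uncovered.
But {F-α, F-β, F-δ} covers everything, so the minimum is 3.

3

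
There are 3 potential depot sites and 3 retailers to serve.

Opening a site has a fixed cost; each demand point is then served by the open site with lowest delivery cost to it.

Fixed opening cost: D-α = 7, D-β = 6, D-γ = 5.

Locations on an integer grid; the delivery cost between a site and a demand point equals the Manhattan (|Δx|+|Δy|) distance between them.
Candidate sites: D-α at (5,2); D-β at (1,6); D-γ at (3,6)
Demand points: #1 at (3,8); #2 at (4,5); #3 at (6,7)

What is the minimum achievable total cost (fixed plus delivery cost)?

Open {D-γ}: assign each demand point to its cheapest open site.
  #1→D-γ 2, #2→D-γ 2, #3→D-γ 4
  delivery cost 8, fixed 5 → total 13.
Compare {D-β, D-γ}: delivery cost 8 + fixed 11 = 19.
Compare {D-β}: delivery cost 14 + fixed 6 = 20.
Compare {D-α, D-γ}: delivery cost 8 + fixed 12 = 20.
All other subsets cost ≥ 19. Minimum total cost: 13.

13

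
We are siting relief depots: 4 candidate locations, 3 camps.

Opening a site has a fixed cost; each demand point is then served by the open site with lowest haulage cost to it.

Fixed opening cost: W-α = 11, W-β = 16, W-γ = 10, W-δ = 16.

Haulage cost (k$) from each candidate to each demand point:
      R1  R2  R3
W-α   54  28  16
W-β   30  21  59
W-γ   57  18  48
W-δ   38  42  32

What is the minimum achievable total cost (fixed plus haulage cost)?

Open {W-α, W-β}: assign each demand point to its cheapest open site.
  R1→W-β 30, R2→W-β 21, R3→W-α 16
  haulage cost 67, fixed 27 → total 94.
Compare {W-α, W-β, W-γ}: haulage cost 64 + fixed 37 = 101.
Compare {W-α}: haulage cost 98 + fixed 11 = 109.
Compare {W-α, W-γ}: haulage cost 88 + fixed 21 = 109.
All other subsets cost ≥ 101. Minimum total cost: 94.

94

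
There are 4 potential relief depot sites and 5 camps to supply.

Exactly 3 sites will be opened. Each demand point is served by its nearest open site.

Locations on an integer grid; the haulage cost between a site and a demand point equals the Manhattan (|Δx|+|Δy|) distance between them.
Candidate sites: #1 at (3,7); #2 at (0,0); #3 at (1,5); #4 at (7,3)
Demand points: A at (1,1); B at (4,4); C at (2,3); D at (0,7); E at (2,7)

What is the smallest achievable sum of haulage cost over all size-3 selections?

13

Open {#1, #2, #3}.
  A→#2 2, B→#1 4, C→#3 3, D→#1 3, E→#1 1  ⇒ total 13.
Compare {#1, #2, #4}: total 15.
Compare {#1, #3, #4}: total 15.
No size-3 selection does better; minimum is 13.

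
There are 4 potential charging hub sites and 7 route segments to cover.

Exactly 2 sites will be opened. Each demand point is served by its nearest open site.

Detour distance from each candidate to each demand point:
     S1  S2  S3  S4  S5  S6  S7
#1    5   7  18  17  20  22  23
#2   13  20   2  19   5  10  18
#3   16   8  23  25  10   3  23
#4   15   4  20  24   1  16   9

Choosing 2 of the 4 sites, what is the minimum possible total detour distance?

58

Open {#2, #4}.
  S1→#2 13, S2→#4 4, S3→#2 2, S4→#2 19, S5→#4 1, S6→#2 10, S7→#4 9  ⇒ total 58.
Compare {#1, #2}: total 64.
Compare {#2, #3}: total 68.
No size-2 selection does better; minimum is 58.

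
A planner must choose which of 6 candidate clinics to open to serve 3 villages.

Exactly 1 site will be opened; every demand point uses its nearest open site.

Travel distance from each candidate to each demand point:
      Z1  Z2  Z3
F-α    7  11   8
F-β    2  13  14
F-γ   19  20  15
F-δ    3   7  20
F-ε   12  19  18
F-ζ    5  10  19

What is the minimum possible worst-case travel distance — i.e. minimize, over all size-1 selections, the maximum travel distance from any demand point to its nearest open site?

Open {F-α}.
  Farthest demand point is Z2 at travel distance 11 (to F-α); all others are ≤ 11.
With {F-β} the worst case is 14.
With {F-ε} the worst case is 19.
No size-1 selection achieves below 11.

11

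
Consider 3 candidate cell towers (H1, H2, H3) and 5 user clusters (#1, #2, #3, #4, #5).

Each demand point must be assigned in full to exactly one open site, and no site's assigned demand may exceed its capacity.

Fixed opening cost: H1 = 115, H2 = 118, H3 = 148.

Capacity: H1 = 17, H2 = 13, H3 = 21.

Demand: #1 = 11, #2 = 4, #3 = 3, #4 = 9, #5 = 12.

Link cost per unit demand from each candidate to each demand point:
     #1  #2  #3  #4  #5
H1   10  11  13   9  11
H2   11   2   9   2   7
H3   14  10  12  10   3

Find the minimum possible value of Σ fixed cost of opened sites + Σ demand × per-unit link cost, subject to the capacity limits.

Open {H1, H2, H3}; cheapest assignment that respects the capacities:
  H1 (cap 17, load 11): #1 — cost 11×10 = 110
  H2 (cap 13, load 13): #2, #4 — cost 4×2 + 9×2 = 26
  H3 (cap 21, load 15): #3, #5 — cost 3×12 + 12×3 = 72
  Shipping 208, fixed 381 → total 589.
  Any other capacity-feasible assignment to {H1, H2, H3} ships for at least 208.
Total demand is 39 and no other set of sites has combined capacity ≥ 39, so {H1, H2, H3} is the only feasible choice of open sites. Minimum: 589.

589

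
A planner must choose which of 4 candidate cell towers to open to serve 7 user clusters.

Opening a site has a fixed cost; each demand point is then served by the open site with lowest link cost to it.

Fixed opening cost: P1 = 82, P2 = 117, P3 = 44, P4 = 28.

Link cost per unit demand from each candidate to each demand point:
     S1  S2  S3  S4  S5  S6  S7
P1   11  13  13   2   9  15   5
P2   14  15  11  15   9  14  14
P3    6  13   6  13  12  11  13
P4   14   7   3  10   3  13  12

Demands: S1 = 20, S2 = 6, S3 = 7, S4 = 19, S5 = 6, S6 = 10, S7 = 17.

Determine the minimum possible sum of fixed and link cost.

588

Open {P1, P3, P4}: assign each demand point to its cheapest open site.
  S1→P3 20×6=120, S2→P4 6×7=42, S3→P4 7×3=21, S4→P1 19×2=38, S5→P4 6×3=18, S6→P3 10×11=110, S7→P1 17×5=85
  link cost 434, fixed 154 → total 588.
Compare {P1, P3}: link cost 527 + fixed 126 = 653.
Compare {P1, P4}: link cost 554 + fixed 110 = 664.
Compare {P1, P2, P3, P4}: link cost 434 + fixed 271 = 705.
All other subsets cost ≥ 653. Minimum total cost: 588.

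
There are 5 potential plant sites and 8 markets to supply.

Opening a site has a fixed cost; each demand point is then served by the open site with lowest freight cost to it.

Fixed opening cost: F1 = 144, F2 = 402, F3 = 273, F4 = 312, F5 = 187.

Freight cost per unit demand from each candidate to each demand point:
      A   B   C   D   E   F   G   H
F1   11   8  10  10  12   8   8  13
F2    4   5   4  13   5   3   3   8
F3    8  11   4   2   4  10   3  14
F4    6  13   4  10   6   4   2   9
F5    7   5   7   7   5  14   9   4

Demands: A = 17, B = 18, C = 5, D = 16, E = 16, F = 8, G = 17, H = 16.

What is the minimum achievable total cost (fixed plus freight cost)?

952

Open {F5}: assign each demand point to its cheapest open site.
  A→F5 17×7=119, B→F5 18×5=90, C→F5 5×7=35, D→F5 16×7=112, E→F5 16×5=80, F→F5 8×14=112, G→F5 17×9=153, H→F5 16×4=64
  freight cost 765, fixed 187 → total 952.
Compare {F3, F5}: freight cost 520 + fixed 460 = 980.
Compare {F1, F5}: freight cost 700 + fixed 331 = 1031.
Compare {F4, F5}: freight cost 534 + fixed 499 = 1033.
All other subsets cost ≥ 980. Minimum total cost: 952.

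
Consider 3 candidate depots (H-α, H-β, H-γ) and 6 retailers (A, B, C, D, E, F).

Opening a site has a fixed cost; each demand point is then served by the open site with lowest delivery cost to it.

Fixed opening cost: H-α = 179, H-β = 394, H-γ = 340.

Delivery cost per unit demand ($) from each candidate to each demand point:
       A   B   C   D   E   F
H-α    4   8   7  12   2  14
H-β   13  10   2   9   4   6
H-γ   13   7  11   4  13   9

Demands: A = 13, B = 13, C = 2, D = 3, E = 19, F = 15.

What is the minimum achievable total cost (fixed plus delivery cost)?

633

Open {H-α}: assign each demand point to its cheapest open site.
  A→H-α 13×4=52, B→H-α 13×8=104, C→H-α 2×7=14, D→H-α 3×12=36, E→H-α 19×2=38, F→H-α 15×14=210
  delivery cost 454, fixed 179 → total 633.
Compare {H-α, H-γ}: delivery cost 342 + fixed 519 = 861.
Compare {H-α, H-β}: delivery cost 315 + fixed 573 = 888.
Compare {H-β}: delivery cost 496 + fixed 394 = 890.
All other subsets cost ≥ 861. Minimum total cost: 633.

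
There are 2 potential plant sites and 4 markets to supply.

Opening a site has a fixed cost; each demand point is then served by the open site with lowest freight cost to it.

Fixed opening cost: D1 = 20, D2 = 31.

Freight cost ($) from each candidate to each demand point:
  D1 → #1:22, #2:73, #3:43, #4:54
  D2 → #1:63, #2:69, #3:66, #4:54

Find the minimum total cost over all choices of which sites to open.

212

Open {D1}: assign each demand point to its cheapest open site.
  #1→D1 22, #2→D1 73, #3→D1 43, #4→D1 54
  freight cost 192, fixed 20 → total 212.
Compare {D1, D2}: freight cost 188 + fixed 51 = 239.
Compare {D2}: freight cost 252 + fixed 31 = 283.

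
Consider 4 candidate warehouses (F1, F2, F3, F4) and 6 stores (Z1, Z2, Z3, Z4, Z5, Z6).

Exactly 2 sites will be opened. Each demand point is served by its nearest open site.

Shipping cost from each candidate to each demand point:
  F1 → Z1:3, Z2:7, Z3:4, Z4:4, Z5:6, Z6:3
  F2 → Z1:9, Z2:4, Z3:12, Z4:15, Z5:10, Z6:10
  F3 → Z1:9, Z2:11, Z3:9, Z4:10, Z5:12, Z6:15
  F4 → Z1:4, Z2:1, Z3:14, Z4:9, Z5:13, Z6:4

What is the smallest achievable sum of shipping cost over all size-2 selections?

21

Open {F1, F4}.
  Z1→F1 3, Z2→F4 1, Z3→F1 4, Z4→F1 4, Z5→F1 6, Z6→F1 3  ⇒ total 21.
Compare {F1, F2}: total 24.
Compare {F1, F3}: total 27.
No size-2 selection does better; minimum is 21.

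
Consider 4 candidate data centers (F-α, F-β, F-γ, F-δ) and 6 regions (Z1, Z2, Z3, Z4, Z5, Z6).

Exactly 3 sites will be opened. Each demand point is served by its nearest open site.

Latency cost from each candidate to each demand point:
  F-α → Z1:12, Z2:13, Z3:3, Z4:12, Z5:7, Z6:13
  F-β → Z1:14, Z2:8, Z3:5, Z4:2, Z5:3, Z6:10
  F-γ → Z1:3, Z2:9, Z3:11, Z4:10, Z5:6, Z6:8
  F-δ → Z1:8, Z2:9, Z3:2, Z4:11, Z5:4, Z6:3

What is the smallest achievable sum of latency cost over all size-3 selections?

Open {F-β, F-γ, F-δ}.
  Z1→F-γ 3, Z2→F-β 8, Z3→F-δ 2, Z4→F-β 2, Z5→F-β 3, Z6→F-δ 3  ⇒ total 21.
Compare {F-α, F-β, F-δ}: total 26.
Compare {F-α, F-β, F-γ}: total 27.
No size-3 selection does better; minimum is 21.

21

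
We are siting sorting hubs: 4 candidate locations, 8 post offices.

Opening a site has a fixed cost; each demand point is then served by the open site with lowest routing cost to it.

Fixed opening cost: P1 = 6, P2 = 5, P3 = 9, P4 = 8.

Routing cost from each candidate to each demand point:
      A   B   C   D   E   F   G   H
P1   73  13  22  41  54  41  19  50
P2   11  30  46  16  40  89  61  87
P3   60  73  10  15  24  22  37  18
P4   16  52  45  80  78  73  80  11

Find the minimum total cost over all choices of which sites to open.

152

Open {P1, P2, P3}: assign each demand point to its cheapest open site.
  A→P2 11, B→P1 13, C→P3 10, D→P3 15, E→P3 24, F→P3 22, G→P1 19, H→P3 18
  routing cost 132, fixed 20 → total 152.
Compare {P1, P3, P4}: routing cost 130 + fixed 23 = 153.
Compare {P1, P2, P3, P4}: routing cost 125 + fixed 28 = 153.
Compare {P2, P3}: routing cost 167 + fixed 14 = 181.
All other subsets cost ≥ 153. Minimum total cost: 152.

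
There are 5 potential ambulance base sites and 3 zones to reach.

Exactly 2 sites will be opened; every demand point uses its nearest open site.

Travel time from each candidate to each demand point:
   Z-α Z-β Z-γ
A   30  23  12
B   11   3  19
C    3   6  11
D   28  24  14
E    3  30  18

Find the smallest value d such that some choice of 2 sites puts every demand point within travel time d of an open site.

Open {A, C}.
  Farthest demand point is Z-γ at travel time 11 (to C); all others are ≤ 11.
With {B, C} the worst case is 11.
With {C, D} the worst case is 11.
No size-2 selection achieves below 11.

11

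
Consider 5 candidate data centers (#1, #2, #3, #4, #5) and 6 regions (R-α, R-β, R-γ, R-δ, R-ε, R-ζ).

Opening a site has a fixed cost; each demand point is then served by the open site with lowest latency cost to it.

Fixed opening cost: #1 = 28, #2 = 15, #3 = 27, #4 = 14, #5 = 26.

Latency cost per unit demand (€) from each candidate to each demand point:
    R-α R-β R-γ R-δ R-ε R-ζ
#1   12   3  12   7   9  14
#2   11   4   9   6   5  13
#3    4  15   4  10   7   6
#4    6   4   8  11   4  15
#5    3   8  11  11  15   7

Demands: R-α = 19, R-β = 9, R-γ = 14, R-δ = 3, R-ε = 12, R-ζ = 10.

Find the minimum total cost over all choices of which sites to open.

347

Open {#3, #4}: assign each demand point to its cheapest open site.
  R-α→#3 19×4=76, R-β→#4 9×4=36, R-γ→#3 14×4=56, R-δ→#3 3×10=30, R-ε→#4 12×4=48, R-ζ→#3 10×6=60
  latency cost 306, fixed 41 → total 347.
Compare {#2, #3}: latency cost 306 + fixed 42 = 348.
Compare {#2, #3, #4}: latency cost 294 + fixed 56 = 350.
Compare {#3, #4, #5}: latency cost 287 + fixed 67 = 354.
All other subsets cost ≥ 348. Minimum total cost: 347.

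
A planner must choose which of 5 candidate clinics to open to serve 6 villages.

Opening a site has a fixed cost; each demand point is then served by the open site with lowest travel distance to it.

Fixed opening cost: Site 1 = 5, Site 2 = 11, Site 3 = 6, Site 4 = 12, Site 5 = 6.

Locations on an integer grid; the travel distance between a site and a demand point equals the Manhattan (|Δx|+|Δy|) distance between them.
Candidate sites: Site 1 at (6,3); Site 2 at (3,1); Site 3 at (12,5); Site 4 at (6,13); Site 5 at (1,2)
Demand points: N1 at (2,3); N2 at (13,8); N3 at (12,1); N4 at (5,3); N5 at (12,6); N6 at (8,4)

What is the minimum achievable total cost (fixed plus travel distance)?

28

Open {Site 1, Site 3}: assign each demand point to its cheapest open site.
  N1→Site 1 4, N2→Site 3 4, N3→Site 3 4, N4→Site 1 1, N5→Site 3 1, N6→Site 1 3
  travel distance 17, fixed 11 → total 28.
Compare {Site 1, Site 3, Site 5}: travel distance 15 + fixed 17 = 32.
Compare {Site 3, Site 5}: travel distance 21 + fixed 12 = 33.
Compare {Site 2, Site 3}: travel distance 21 + fixed 17 = 38.
All other subsets cost ≥ 32. Minimum total cost: 28.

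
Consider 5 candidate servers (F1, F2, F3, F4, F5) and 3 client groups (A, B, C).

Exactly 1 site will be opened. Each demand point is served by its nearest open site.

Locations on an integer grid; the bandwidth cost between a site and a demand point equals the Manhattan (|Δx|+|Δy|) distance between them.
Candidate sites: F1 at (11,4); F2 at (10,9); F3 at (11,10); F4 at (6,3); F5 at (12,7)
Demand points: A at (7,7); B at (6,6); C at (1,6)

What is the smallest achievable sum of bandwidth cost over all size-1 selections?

Open {F4}.
  A→F4 5, B→F4 3, C→F4 8  ⇒ total 16.
Compare {F2}: total 24.
Compare {F5}: total 24.
No size-1 selection does better; minimum is 16.

16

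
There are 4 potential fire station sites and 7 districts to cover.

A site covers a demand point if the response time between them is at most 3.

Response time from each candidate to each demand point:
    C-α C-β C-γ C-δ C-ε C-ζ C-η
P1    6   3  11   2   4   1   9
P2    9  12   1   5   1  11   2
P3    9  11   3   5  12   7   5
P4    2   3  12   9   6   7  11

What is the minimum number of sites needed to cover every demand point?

3

Coverage sets (demand points within 3 of each site):
  P1: {C-β, C-δ, C-ζ}
  P2: {C-γ, C-ε, C-η}
  P3: {C-γ}
  P4: {C-α, C-β}
No 2 sites suffice: every size-2 union leaves at least one demand point uncovered.
But {P1, P2, P4} covers everything, so the minimum is 3.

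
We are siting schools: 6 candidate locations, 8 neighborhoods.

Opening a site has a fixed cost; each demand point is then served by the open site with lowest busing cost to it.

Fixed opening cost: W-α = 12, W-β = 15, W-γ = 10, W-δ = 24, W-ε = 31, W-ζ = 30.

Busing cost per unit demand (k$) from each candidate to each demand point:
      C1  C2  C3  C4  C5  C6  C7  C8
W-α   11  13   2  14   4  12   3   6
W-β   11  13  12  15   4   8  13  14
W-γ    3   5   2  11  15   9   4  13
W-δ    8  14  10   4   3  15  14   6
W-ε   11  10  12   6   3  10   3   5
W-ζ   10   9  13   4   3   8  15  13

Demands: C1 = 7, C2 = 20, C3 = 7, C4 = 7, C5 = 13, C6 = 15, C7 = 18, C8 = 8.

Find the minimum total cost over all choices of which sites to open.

476

Open {W-α, W-γ, W-ζ}: assign each demand point to its cheapest open site.
  C1→W-γ 7×3=21, C2→W-γ 20×5=100, C3→W-α 7×2=14, C4→W-ζ 7×4=28, C5→W-ζ 13×3=39, C6→W-ζ 15×8=120, C7→W-α 18×3=54, C8→W-α 8×6=48
  busing cost 424, fixed 52 → total 476.
Compare {W-α, W-γ, W-δ}: busing cost 439 + fixed 46 = 485.
Compare {W-α, W-β, W-γ, W-δ}: busing cost 424 + fixed 61 = 485.
Compare {W-γ, W-ε}: busing cost 445 + fixed 41 = 486.
All other subsets cost ≥ 485. Minimum total cost: 476.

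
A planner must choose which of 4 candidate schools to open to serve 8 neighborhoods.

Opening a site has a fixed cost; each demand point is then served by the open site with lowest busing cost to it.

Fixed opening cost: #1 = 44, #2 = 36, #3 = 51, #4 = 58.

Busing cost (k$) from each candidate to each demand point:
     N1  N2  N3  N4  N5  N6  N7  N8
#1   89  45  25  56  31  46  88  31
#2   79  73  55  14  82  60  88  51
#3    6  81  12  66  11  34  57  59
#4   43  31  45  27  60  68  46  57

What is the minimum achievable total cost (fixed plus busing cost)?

Open {#3, #4}: assign each demand point to its cheapest open site.
  N1→#3 6, N2→#4 31, N3→#3 12, N4→#4 27, N5→#3 11, N6→#3 34, N7→#4 46, N8→#4 57
  busing cost 224, fixed 109 → total 333.
Compare {#1, #2, #3}: busing cost 210 + fixed 131 = 341.
Compare {#2, #3}: busing cost 258 + fixed 87 = 345.
Compare {#1, #3}: busing cost 252 + fixed 95 = 347.
All other subsets cost ≥ 341. Minimum total cost: 333.

333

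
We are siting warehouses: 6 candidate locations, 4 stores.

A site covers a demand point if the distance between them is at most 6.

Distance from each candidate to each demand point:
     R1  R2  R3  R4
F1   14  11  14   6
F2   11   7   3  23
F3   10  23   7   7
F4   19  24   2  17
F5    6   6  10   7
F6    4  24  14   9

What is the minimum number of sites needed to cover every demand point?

3

Coverage sets (demand points within 6 of each site):
  F1: {R4}
  F2: {R3}
  F3: {}
  F4: {R3}
  F5: {R1, R2}
  F6: {R1}
No 2 sites suffice: every size-2 union leaves at least one demand point uncovered.
But {F1, F2, F5} covers everything, so the minimum is 3.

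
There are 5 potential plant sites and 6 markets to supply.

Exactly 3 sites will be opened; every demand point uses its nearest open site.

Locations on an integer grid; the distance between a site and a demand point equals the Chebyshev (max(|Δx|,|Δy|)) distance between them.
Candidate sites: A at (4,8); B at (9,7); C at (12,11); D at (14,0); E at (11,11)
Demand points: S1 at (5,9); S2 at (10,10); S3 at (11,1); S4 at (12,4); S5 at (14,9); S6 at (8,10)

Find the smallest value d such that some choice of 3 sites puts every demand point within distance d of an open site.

4

Open {A, C, D}.
  Farthest demand point is S4 at distance 4 (to D); all others are ≤ 4.
With {A, D, E} the worst case is 4.
With {B, C, D} the worst case is 4.
No size-3 selection achieves below 4.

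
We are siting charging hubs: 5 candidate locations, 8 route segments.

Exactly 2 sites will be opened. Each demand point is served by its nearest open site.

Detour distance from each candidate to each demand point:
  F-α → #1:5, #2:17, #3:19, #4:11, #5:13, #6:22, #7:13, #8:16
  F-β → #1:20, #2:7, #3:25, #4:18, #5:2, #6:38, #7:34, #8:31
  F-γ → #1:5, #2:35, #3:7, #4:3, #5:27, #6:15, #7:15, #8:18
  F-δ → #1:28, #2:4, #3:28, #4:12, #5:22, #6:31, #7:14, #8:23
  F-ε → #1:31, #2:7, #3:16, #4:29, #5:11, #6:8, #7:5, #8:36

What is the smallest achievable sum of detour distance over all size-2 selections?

64

Open {F-γ, F-ε}.
  #1→F-γ 5, #2→F-ε 7, #3→F-γ 7, #4→F-γ 3, #5→F-ε 11, #6→F-ε 8, #7→F-ε 5, #8→F-γ 18  ⇒ total 64.
Compare {F-β, F-γ}: total 72.
Compare {F-α, F-ε}: total 79.
No size-2 selection does better; minimum is 64.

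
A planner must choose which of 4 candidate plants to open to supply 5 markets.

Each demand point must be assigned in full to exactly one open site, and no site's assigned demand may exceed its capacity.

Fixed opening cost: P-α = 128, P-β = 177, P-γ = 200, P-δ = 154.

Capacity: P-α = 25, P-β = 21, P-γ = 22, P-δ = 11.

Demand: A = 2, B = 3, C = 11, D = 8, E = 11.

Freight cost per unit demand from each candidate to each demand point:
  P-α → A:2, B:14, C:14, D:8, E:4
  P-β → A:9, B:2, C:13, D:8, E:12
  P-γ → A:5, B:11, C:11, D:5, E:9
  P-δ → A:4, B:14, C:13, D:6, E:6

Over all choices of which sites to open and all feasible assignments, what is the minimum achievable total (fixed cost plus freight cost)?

Open {P-α, P-β}; cheapest assignment that respects the capacities:
  P-α (cap 25, load 21): A, D, E — cost 2×2 + 8×8 + 11×4 = 112
  P-β (cap 21, load 14): B, C — cost 3×2 + 11×13 = 149
  Shipping 261, fixed 305 → total 566.
  Any other capacity-feasible assignment to {P-α, P-β} ships for at least 261.
Compare {P-α, P-γ}: its best feasible assignment gives total 570.
Compare {P-α, P-δ}: its best feasible assignment gives total 574.
Every other set of open sites that can feasibly serve all demand totals ≥ 570 even under its best assignment. Minimum: 566.

566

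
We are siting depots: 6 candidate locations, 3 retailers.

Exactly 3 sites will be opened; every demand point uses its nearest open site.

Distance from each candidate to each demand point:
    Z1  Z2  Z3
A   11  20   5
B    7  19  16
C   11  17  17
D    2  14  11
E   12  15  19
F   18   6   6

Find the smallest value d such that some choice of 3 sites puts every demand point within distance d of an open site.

6

Open {A, D, F}.
  Farthest demand point is Z2 at distance 6 (to F); all others are ≤ 6.
With {B, D, F} the worst case is 6.
With {C, D, F} the worst case is 6.
No size-3 selection achieves below 6.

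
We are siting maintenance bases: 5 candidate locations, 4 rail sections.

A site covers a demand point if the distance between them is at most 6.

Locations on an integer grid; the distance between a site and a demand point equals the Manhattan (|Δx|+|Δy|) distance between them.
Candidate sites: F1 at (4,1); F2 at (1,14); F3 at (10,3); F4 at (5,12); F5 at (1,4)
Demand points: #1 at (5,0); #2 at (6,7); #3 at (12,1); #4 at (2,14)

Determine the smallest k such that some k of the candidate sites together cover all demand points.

Coverage sets (demand points within 6 of each site):
  F1: {#1}
  F2: {#4}
  F3: {#3}
  F4: {#2, #4}
  F5: {}
No 2 sites suffice: every size-2 union leaves at least one demand point uncovered.
But {F1, F3, F4} covers everything, so the minimum is 3.

3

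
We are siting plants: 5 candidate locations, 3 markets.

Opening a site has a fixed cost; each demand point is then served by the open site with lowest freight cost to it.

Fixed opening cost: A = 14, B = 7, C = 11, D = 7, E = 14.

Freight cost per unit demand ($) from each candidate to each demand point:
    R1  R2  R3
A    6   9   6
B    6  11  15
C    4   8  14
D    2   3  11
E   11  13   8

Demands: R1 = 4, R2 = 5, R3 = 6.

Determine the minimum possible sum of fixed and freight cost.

Open {A, D}: assign each demand point to its cheapest open site.
  R1→D 4×2=8, R2→D 5×3=15, R3→A 6×6=36
  freight cost 59, fixed 21 → total 80.
Compare {A, B, D}: freight cost 59 + fixed 28 = 87.
Compare {A, C, D}: freight cost 59 + fixed 32 = 91.
Compare {D, E}: freight cost 71 + fixed 21 = 92.
All other subsets cost ≥ 87. Minimum total cost: 80.

80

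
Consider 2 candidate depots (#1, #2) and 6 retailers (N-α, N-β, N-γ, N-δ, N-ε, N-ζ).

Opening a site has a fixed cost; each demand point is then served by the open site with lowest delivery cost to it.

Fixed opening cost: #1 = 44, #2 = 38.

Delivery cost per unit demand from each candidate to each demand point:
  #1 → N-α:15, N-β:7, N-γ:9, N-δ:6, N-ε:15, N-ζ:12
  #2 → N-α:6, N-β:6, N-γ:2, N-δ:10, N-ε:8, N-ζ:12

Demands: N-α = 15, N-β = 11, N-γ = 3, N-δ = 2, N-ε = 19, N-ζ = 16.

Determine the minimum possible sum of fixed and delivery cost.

564

Open {#2}: assign each demand point to its cheapest open site.
  N-α→#2 15×6=90, N-β→#2 11×6=66, N-γ→#2 3×2=6, N-δ→#2 2×10=20, N-ε→#2 19×8=152, N-ζ→#2 16×12=192
  delivery cost 526, fixed 38 → total 564.
Compare {#1, #2}: delivery cost 518 + fixed 82 = 600.
Compare {#1}: delivery cost 818 + fixed 44 = 862.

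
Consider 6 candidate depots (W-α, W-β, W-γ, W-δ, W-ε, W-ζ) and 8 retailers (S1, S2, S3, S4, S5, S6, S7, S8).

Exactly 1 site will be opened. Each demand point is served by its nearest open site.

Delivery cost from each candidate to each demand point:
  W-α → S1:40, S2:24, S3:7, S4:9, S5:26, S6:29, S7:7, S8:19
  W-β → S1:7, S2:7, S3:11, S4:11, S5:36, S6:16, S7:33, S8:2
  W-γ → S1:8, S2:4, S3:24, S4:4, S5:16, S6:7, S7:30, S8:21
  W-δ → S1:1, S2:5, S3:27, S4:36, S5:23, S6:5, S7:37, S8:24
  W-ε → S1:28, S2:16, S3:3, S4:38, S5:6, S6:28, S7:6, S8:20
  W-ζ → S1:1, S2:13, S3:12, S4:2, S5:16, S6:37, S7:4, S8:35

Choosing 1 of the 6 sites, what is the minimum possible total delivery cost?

114

Open {W-γ}.
  S1→W-γ 8, S2→W-γ 4, S3→W-γ 24, S4→W-γ 4, S5→W-γ 16, S6→W-γ 7, S7→W-γ 30, S8→W-γ 21  ⇒ total 114.
Compare {W-ζ}: total 120.
Compare {W-β}: total 123.
No size-1 selection does better; minimum is 114.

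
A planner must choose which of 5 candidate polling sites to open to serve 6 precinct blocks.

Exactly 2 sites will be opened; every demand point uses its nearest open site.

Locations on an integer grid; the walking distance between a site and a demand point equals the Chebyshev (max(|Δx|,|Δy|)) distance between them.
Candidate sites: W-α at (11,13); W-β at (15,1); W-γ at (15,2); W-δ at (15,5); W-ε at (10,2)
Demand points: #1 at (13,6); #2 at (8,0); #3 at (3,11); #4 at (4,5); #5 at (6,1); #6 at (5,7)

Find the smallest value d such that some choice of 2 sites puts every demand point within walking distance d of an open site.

Open {W-α, W-ε}.
  Farthest demand point is #3 at walking distance 8 (to W-α); all others are ≤ 8.
With {W-α, W-β} the worst case is 9.
With {W-α, W-γ} the worst case is 9.
No size-2 selection achieves below 8.

8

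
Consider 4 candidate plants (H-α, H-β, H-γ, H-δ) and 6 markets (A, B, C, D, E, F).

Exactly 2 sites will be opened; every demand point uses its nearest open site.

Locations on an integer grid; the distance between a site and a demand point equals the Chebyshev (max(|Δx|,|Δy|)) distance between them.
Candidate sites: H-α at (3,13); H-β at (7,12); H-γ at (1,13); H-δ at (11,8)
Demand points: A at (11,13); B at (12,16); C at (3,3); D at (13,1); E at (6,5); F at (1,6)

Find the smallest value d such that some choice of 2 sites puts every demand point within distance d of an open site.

8

Open {H-α, H-δ}.
  Farthest demand point is B at distance 8 (to H-δ); all others are ≤ 8.
With {H-β, H-δ} the worst case is 8.
With {H-γ, H-δ} the worst case is 8.
No size-2 selection achieves below 8.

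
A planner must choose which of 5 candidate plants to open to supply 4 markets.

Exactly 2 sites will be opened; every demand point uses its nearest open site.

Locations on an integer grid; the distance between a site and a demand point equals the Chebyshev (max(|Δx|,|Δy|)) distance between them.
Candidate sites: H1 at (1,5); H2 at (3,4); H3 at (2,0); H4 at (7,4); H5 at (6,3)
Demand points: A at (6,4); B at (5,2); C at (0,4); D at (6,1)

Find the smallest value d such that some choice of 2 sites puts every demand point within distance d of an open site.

Open {H1, H5}.
  Farthest demand point is D at distance 2 (to H5); all others are ≤ 2.
With {H1, H2} the worst case is 3.
With {H1, H4} the worst case is 3.
No size-2 selection achieves below 2.

2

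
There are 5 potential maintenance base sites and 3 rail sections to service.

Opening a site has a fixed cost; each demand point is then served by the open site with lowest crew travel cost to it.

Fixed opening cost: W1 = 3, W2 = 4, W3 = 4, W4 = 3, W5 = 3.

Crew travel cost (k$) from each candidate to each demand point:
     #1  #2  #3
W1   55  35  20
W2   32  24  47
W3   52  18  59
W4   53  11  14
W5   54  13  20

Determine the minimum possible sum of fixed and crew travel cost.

64

Open {W2, W4}: assign each demand point to its cheapest open site.
  #1→W2 32, #2→W4 11, #3→W4 14
  crew travel cost 57, fixed 7 → total 64.
Compare {W1, W2, W4}: crew travel cost 57 + fixed 10 = 67.
Compare {W2, W4, W5}: crew travel cost 57 + fixed 10 = 67.
Compare {W2, W3, W4}: crew travel cost 57 + fixed 11 = 68.
All other subsets cost ≥ 67. Minimum total cost: 64.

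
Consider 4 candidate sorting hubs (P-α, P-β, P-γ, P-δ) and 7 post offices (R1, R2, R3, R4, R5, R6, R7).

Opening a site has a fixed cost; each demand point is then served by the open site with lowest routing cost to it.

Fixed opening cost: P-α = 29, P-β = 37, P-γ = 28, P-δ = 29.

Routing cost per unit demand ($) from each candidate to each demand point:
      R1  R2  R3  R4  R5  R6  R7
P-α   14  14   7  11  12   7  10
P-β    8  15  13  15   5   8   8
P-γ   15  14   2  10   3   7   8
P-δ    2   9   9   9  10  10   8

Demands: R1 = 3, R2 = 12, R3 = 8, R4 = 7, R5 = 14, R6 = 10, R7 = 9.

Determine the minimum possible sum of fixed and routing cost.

Open {P-γ, P-δ}: assign each demand point to its cheapest open site.
  R1→P-δ 3×2=6, R2→P-δ 12×9=108, R3→P-γ 8×2=16, R4→P-δ 7×9=63, R5→P-γ 14×3=42, R6→P-γ 10×7=70, R7→P-γ 9×8=72
  routing cost 377, fixed 57 → total 434.
Compare {P-α, P-γ, P-δ}: routing cost 377 + fixed 86 = 463.
Compare {P-β, P-γ, P-δ}: routing cost 377 + fixed 94 = 471.
Compare {P-α, P-β, P-γ, P-δ}: routing cost 377 + fixed 123 = 500.
All other subsets cost ≥ 463. Minimum total cost: 434.

434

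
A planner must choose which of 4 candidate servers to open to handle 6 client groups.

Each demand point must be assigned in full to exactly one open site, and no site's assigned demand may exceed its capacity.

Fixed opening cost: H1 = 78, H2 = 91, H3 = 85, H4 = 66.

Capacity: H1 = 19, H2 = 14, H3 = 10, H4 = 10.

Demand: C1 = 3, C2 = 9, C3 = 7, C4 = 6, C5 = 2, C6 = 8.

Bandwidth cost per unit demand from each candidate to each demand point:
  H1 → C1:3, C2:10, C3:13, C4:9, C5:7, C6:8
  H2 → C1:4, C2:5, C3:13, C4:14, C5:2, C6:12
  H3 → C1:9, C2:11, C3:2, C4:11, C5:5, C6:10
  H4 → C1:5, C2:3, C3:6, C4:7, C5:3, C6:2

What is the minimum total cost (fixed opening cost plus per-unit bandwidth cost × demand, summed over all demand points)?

407

Open {H1, H3, H4}; cheapest assignment that respects the capacities:
  H1 (cap 19, load 17): C1, C4, C6 — cost 3×3 + 6×9 + 8×8 = 127
  H3 (cap 10, load 9): C3, C5 — cost 7×2 + 2×5 = 24
  H4 (cap 10, load 9): C2 — cost 9×3 = 27
  Shipping 178, fixed 229 → total 407.
  Any other capacity-feasible assignment to {H1, H3, H4} ships for at least 178.
Compare {H1, H2, H3}: its best feasible assignment gives total 444.
Compare {H1, H2, H4}: its best feasible assignment gives total 453.
Every other set of open sites that can feasibly serve all demand totals ≥ 444 even under its best assignment. Minimum: 407.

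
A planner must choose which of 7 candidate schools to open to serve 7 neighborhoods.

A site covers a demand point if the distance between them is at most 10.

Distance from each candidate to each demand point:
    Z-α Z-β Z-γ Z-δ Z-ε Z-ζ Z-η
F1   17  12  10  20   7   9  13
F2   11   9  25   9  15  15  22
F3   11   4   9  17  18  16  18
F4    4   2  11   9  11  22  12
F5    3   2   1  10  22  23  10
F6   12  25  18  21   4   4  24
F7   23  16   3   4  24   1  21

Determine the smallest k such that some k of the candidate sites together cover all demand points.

Coverage sets (demand points within 10 of each site):
  F1: {Z-γ, Z-ε, Z-ζ}
  F2: {Z-β, Z-δ}
  F3: {Z-β, Z-γ}
  F4: {Z-α, Z-β, Z-δ}
  F5: {Z-α, Z-β, Z-γ, Z-δ, Z-η}
  F6: {Z-ε, Z-ζ}
  F7: {Z-γ, Z-δ, Z-ζ}
No single site covers all 7 demand points.
But {F1, F5} covers everything, so the minimum is 2.

2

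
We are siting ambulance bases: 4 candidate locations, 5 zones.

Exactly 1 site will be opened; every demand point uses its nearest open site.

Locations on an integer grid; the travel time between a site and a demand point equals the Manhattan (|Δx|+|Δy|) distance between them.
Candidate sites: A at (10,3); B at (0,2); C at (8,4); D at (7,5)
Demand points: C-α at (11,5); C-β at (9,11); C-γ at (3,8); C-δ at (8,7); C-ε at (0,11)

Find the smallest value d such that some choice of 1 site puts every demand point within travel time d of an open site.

Open {D}.
  Farthest demand point is C-ε at travel time 13 (to D); all others are ≤ 13.
With {C} the worst case is 15.
With {A} the worst case is 18.
No size-1 selection achieves below 13.

13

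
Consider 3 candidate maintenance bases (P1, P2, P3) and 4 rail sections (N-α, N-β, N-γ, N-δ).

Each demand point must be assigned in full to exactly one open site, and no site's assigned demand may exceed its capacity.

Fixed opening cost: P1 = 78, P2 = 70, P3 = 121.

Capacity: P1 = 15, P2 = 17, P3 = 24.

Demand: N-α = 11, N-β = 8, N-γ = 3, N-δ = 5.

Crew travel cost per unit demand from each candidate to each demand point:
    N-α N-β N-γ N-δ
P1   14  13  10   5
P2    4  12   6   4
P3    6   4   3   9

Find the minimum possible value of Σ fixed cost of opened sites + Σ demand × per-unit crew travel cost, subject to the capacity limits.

296

Open {P2, P3}; cheapest assignment that respects the capacities:
  P2 (cap 17, load 16): N-α, N-δ — cost 11×4 + 5×4 = 64
  P3 (cap 24, load 11): N-β, N-γ — cost 8×4 + 3×3 = 41
  Shipping 105, fixed 191 → total 296.
  Any other capacity-feasible assignment to {P2, P3} ships for at least 105.
Compare {P1, P3}: its best feasible assignment gives total 331.
Compare {P1, P2}: its best feasible assignment gives total 339.
Every other set of open sites that can feasibly serve all demand totals ≥ 331 even under its best assignment. Minimum: 296.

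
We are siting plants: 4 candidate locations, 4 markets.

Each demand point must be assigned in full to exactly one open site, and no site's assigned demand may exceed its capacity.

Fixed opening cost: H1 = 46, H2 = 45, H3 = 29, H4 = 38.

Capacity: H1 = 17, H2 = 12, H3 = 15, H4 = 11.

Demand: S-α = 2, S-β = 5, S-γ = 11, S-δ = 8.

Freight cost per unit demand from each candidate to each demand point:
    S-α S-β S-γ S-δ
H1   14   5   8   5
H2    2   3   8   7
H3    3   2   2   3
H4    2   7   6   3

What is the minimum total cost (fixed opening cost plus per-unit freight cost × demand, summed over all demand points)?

Open {H1, H3}; cheapest assignment that respects the capacities:
  H1 (cap 17, load 13): S-β, S-δ — cost 5×5 + 8×5 = 65
  H3 (cap 15, load 13): S-α, S-γ — cost 2×3 + 11×2 = 28
  Shipping 93, fixed 75 → total 168.
  Any other capacity-feasible assignment to {H1, H3} ships for at least 93.
Compare {H3, H4}: its best feasible assignment gives total 173.
Compare {H2, H3, H4}: its best feasible assignment gives total 177.
Every other set of open sites that can feasibly serve all demand totals ≥ 173 even under its best assignment. Minimum: 168.

168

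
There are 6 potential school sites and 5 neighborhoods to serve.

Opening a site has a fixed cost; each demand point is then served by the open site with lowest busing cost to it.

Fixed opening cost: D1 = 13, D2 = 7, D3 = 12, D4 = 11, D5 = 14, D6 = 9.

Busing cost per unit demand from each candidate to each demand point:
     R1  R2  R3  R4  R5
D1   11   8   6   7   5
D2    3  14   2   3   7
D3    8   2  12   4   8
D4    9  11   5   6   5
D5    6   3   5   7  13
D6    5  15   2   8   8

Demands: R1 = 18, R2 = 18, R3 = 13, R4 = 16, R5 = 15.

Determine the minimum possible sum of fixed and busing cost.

269

Open {D2, D3, D4}: assign each demand point to its cheapest open site.
  R1→D2 18×3=54, R2→D3 18×2=36, R3→D2 13×2=26, R4→D2 16×3=48, R5→D4 15×5=75
  busing cost 239, fixed 30 → total 269.
Compare {D1, D2, D3}: busing cost 239 + fixed 32 = 271.
Compare {D2, D3, D4, D6}: busing cost 239 + fixed 39 = 278.
Compare {D1, D2, D3, D6}: busing cost 239 + fixed 41 = 280.
All other subsets cost ≥ 271. Minimum total cost: 269.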